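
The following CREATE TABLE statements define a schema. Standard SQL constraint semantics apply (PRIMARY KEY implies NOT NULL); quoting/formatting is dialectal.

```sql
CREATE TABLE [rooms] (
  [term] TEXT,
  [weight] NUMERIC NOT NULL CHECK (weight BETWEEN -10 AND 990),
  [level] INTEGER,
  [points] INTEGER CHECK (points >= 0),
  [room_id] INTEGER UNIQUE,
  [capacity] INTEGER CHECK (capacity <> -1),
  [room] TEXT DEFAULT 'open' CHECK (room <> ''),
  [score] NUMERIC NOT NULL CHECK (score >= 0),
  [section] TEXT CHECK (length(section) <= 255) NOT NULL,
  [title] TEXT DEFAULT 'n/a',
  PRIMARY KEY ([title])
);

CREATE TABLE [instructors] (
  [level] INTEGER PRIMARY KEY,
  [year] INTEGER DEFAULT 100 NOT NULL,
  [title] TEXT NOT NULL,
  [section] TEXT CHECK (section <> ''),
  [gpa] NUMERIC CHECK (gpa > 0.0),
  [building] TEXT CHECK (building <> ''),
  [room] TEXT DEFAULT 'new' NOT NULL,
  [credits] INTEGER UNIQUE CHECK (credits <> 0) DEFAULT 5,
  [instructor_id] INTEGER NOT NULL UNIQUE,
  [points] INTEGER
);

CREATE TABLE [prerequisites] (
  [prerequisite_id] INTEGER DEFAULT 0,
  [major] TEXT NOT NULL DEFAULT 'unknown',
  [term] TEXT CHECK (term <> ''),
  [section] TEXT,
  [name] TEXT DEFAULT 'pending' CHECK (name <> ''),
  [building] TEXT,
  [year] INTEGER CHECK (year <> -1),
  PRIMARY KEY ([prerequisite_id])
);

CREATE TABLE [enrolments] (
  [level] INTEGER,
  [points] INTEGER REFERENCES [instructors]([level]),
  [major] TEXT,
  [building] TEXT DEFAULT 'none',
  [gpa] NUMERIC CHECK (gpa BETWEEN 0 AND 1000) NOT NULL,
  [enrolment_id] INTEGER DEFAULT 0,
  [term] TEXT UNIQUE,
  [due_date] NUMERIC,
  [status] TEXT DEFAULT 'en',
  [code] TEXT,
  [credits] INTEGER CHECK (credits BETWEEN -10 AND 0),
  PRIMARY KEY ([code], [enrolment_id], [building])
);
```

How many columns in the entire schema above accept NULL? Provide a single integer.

23

rooms: 6 nullable (term, level, points, room_id, capacity, room — PK (title) and explicit NOT NULL columns excluded).
instructors: 5 nullable (section, gpa, building, credits, points — PK (level) and explicit NOT NULL columns excluded).
prerequisites: 5 nullable (term, section, name, building, year — PK (prerequisite_id) and explicit NOT NULL columns excluded).
enrolments: 7 nullable (level, points, major, term, due_date, status, credits — PK (code, enrolment_id, building) and explicit NOT NULL columns excluded).
Total: 6 + 5 + 5 + 7 = 23.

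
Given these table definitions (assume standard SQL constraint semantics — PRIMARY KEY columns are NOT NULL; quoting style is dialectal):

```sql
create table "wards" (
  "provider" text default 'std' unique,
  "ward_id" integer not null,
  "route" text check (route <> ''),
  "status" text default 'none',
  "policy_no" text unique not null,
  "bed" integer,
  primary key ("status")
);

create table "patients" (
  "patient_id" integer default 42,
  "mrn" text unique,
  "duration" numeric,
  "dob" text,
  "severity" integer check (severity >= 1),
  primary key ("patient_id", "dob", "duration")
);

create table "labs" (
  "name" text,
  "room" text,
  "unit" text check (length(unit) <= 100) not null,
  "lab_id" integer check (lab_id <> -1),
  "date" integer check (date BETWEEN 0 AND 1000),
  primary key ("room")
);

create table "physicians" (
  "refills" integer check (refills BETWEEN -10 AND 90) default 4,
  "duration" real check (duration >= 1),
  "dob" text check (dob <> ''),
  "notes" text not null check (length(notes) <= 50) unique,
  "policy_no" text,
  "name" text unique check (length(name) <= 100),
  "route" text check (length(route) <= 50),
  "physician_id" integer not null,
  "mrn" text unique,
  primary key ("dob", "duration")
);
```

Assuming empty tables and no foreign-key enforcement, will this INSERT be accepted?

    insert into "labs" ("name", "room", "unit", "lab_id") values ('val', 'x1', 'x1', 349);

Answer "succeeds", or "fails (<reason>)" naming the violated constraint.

succeeds

NOT NULL columns: room is supplied; unit is supplied.
CHECK constraints: 'x1' satisfies (length(unit) <= 100); 349 satisfies (lab_id <> -1).
No constraint is violated.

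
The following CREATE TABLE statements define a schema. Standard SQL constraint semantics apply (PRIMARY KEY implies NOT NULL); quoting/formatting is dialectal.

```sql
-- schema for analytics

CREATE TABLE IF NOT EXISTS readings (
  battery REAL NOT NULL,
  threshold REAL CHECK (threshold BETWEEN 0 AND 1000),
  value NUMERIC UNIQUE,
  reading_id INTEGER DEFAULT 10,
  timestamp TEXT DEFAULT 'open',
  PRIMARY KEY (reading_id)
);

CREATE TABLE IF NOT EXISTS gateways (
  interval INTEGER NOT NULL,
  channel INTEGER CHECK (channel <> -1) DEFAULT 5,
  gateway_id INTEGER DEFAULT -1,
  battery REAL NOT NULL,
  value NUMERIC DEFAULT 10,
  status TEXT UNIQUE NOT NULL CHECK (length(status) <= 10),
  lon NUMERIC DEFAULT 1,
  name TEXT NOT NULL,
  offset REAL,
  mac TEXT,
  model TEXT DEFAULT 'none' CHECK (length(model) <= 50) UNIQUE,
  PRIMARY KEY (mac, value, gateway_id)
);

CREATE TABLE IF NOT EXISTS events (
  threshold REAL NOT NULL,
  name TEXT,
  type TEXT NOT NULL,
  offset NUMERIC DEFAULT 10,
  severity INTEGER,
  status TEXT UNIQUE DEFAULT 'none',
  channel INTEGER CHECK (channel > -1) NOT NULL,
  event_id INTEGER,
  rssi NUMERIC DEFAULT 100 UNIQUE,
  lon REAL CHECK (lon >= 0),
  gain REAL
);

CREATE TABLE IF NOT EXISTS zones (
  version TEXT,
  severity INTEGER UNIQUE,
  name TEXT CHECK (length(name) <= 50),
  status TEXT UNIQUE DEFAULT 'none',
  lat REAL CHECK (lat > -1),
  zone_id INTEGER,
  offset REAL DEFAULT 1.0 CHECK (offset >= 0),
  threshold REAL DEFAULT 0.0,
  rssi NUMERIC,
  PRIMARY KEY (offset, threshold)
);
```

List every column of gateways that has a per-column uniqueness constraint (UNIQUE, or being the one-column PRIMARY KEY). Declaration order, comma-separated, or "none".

- interval: no UNIQUE or single-column PK constraint.
- channel: no UNIQUE or single-column PK constraint.
- gateway_id: part of a composite PRIMARY KEY — only the tuple is unique, not this column on its own.
- battery: no UNIQUE or single-column PK constraint.
- value: part of a composite PRIMARY KEY — only the tuple is unique, not this column on its own.
- status: declared UNIQUE → unique.
- lon: no UNIQUE or single-column PK constraint.
- name: no UNIQUE or single-column PK constraint.
- offset: no UNIQUE or single-column PK constraint.
- mac: part of a composite PRIMARY KEY — only the tuple is unique, not this column on its own.
- model: declared UNIQUE → unique.

status, model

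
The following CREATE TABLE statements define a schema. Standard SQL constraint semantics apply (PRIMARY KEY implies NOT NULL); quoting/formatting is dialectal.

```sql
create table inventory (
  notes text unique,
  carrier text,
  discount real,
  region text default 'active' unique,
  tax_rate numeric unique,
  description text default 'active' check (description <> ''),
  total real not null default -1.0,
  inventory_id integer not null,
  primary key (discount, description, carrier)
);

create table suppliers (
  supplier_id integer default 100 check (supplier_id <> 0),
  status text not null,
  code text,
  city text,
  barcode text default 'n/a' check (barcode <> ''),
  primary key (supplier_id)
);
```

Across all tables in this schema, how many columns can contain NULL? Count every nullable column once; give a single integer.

inventory: 3 nullable (notes, region, tax_rate — PK (discount, description, carrier) and explicit NOT NULL columns excluded).
suppliers: 3 nullable (code, city, barcode — PK (supplier_id) and explicit NOT NULL columns excluded).
Total: 3 + 3 = 6.

6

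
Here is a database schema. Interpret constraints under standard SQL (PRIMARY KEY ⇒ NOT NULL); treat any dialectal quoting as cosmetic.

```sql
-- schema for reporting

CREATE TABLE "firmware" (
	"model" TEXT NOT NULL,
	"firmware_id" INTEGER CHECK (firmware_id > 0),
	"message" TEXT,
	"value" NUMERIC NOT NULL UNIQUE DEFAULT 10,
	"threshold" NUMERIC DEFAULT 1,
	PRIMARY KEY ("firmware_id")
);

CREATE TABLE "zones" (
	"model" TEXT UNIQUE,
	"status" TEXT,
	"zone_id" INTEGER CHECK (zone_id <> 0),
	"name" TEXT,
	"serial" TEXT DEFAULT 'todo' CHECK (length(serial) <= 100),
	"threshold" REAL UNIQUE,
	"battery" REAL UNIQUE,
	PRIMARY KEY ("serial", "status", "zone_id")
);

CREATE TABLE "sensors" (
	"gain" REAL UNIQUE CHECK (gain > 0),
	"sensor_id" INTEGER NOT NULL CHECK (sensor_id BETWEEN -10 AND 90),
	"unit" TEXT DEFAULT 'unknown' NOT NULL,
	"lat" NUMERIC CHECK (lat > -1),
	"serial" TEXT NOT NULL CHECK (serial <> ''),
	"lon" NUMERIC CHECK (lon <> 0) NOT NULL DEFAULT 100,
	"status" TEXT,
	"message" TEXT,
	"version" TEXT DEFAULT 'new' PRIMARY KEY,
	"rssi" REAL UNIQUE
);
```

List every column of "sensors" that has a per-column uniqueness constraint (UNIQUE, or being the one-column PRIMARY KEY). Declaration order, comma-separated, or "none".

gain, version, rssi

- gain: declared UNIQUE → unique.
- sensor_id: no UNIQUE or single-column PK constraint.
- unit: no UNIQUE or single-column PK constraint.
- lat: no UNIQUE or single-column PK constraint.
- serial: no UNIQUE or single-column PK constraint.
- lon: no UNIQUE or single-column PK constraint.
- status: no UNIQUE or single-column PK constraint.
- message: no UNIQUE or single-column PK constraint.
- version: single-column PRIMARY KEY → unique.
- rssi: declared UNIQUE → unique.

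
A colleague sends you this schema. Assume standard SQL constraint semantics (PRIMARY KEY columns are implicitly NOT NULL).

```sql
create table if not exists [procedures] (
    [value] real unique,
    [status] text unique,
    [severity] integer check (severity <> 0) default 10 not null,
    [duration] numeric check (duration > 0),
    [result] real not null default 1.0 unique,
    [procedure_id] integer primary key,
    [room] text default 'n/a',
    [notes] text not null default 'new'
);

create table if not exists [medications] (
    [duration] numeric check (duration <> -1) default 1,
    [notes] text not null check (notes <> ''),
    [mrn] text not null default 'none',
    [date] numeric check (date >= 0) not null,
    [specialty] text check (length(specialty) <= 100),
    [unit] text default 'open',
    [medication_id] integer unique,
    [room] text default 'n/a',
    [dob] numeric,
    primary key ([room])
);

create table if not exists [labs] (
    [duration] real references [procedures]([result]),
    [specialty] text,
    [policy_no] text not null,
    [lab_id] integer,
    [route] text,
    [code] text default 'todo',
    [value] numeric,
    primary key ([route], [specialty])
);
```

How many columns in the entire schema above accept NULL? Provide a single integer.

13

procedures: 4 nullable (value, status, duration, room — PK (procedure_id) and explicit NOT NULL columns excluded).
medications: 5 nullable (duration, specialty, unit, medication_id, dob — PK (room) and explicit NOT NULL columns excluded).
labs: 4 nullable (duration, lab_id, code, value — PK (route, specialty) and explicit NOT NULL columns excluded).
Total: 4 + 5 + 4 = 13.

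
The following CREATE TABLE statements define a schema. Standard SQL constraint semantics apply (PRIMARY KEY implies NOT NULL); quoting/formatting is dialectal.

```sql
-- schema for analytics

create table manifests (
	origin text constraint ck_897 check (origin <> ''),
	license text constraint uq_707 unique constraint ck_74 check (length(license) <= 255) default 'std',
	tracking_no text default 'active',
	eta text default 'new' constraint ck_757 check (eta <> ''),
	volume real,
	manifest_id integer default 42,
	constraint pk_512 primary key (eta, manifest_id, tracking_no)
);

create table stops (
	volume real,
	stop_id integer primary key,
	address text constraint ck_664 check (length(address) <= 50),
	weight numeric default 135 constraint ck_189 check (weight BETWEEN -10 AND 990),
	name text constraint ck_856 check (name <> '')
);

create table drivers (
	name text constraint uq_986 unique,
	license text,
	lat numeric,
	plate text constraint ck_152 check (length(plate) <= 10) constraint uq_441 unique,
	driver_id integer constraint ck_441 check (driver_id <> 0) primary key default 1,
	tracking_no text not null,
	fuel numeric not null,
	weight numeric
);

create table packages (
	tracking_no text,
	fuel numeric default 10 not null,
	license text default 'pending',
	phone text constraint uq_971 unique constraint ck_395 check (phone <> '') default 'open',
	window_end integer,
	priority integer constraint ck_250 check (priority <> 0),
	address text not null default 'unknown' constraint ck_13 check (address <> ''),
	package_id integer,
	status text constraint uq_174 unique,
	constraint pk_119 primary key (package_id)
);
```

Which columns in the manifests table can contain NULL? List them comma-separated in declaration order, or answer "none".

- origin: CHECK does not forbid NULL (a CHECK constraint passes when its expression is NULL) → nullable.
- license: CHECK does not forbid NULL (a CHECK constraint passes when its expression is NULL) → nullable.
- tracking_no: part of the PRIMARY KEY, which implies NOT NULL → not nullable.
- eta: part of the PRIMARY KEY, which implies NOT NULL → not nullable.
- volume: no NOT NULL constraint applies → nullable.
- manifest_id: part of the PRIMARY KEY, which implies NOT NULL → not nullable.

origin, license, volume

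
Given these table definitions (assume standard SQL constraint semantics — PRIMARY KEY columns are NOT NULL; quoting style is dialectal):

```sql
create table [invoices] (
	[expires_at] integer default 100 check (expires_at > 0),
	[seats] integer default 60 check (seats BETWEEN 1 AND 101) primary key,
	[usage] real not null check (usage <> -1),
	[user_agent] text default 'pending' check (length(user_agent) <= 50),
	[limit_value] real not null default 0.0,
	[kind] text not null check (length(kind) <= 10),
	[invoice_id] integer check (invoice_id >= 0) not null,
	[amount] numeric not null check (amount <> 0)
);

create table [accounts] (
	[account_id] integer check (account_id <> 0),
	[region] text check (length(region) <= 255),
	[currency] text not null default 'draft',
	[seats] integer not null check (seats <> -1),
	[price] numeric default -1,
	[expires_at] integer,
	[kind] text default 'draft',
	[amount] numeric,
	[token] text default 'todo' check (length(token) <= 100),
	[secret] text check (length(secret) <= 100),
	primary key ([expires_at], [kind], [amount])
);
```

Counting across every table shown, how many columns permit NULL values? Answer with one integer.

7

invoices: 2 nullable (expires_at, user_agent — PK (seats) and explicit NOT NULL columns excluded).
accounts: 5 nullable (account_id, region, price, token, secret — PK (expires_at, kind, amount) and explicit NOT NULL columns excluded).
Total: 2 + 5 = 7.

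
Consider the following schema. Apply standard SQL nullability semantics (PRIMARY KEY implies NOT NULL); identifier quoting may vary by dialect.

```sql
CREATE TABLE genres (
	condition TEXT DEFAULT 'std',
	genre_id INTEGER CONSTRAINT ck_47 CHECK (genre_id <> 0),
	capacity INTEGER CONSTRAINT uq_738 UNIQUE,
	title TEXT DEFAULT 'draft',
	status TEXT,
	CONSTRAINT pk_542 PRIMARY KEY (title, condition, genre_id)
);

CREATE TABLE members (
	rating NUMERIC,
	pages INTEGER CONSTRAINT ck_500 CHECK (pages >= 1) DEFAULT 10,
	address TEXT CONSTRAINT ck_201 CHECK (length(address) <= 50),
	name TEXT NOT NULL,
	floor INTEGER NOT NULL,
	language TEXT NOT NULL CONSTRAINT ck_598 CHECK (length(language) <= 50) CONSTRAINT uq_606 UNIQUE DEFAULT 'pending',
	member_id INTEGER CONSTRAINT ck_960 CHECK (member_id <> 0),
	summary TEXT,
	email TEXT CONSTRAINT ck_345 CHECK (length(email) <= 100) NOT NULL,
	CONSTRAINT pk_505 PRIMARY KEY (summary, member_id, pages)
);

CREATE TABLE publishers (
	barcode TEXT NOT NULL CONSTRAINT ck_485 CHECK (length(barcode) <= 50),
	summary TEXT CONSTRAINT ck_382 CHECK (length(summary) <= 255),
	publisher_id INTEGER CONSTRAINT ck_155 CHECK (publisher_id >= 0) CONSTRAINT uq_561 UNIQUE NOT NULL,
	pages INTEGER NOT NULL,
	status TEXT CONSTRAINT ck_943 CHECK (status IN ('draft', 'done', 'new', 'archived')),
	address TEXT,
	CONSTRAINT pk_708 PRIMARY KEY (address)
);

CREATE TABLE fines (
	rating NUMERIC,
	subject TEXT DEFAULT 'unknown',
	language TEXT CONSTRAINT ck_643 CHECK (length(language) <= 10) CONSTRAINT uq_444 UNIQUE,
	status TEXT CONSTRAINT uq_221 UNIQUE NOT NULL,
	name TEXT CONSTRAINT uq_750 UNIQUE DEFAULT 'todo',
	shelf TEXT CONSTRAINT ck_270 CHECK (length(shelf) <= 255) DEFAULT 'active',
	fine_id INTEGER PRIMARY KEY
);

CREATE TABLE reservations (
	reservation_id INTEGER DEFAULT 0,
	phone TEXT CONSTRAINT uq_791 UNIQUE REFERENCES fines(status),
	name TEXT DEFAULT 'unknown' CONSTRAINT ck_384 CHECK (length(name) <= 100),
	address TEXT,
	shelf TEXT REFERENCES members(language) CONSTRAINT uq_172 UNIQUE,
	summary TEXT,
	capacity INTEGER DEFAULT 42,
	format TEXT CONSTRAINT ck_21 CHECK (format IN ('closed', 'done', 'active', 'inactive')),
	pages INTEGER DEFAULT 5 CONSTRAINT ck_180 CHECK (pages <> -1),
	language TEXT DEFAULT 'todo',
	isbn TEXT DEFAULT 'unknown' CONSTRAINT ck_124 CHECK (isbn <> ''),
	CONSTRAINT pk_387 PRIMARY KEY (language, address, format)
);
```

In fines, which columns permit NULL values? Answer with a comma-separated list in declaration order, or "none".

- rating: no NOT NULL constraint applies → nullable.
- subject: DEFAULT only fills an omitted column; an explicit NULL is still allowed → nullable.
- language: CHECK does not forbid NULL (a CHECK constraint passes when its expression is NULL) → nullable.
- status: declared NOT NULL → not nullable.
- name: UNIQUE does not imply NOT NULL → nullable.
- shelf: CHECK does not forbid NULL (a CHECK constraint passes when its expression is NULL) → nullable.
- fine_id: part of the PRIMARY KEY, which implies NOT NULL → not nullable.

rating, subject, language, name, shelf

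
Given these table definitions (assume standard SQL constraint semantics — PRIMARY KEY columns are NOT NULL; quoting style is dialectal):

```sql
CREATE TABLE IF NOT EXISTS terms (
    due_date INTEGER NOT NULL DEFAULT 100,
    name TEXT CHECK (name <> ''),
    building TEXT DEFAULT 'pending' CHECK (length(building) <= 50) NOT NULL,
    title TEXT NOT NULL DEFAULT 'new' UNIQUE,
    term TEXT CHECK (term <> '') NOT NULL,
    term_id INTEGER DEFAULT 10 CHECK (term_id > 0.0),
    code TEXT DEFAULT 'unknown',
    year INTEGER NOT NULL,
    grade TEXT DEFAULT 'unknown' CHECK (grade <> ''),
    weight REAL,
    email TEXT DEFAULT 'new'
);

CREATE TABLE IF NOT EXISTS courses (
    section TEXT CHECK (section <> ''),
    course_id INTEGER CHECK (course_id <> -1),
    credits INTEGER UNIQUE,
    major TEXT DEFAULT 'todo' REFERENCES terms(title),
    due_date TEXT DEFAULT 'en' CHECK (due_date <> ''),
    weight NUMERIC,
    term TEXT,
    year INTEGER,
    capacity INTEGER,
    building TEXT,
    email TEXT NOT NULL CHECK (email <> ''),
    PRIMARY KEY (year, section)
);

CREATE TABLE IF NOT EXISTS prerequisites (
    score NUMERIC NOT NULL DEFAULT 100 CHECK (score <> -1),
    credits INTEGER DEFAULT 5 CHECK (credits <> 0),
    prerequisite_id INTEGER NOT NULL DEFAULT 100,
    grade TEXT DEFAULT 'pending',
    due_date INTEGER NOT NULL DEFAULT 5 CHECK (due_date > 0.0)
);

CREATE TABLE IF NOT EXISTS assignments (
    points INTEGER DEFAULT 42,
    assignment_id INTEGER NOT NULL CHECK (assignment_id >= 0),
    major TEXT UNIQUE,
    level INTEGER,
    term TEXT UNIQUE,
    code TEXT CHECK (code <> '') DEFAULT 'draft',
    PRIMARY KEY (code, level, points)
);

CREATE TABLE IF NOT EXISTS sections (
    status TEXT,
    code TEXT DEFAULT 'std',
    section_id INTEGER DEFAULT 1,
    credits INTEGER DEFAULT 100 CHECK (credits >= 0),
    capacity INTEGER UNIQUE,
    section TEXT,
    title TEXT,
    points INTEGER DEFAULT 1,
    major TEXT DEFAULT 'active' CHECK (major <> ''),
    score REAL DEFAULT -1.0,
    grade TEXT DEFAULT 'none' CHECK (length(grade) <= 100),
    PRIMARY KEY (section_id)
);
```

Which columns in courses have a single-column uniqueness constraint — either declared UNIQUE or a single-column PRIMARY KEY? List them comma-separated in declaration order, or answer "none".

- section: part of a composite PRIMARY KEY — only the tuple is unique, not this column on its own.
- course_id: no UNIQUE or single-column PK constraint.
- credits: declared UNIQUE → unique.
- major: no UNIQUE or single-column PK constraint.
- due_date: no UNIQUE or single-column PK constraint.
- weight: no UNIQUE or single-column PK constraint.
- term: no UNIQUE or single-column PK constraint.
- year: part of a composite PRIMARY KEY — only the tuple is unique, not this column on its own.
- capacity: no UNIQUE or single-column PK constraint.
- building: no UNIQUE or single-column PK constraint.
- email: no UNIQUE or single-column PK constraint.

credits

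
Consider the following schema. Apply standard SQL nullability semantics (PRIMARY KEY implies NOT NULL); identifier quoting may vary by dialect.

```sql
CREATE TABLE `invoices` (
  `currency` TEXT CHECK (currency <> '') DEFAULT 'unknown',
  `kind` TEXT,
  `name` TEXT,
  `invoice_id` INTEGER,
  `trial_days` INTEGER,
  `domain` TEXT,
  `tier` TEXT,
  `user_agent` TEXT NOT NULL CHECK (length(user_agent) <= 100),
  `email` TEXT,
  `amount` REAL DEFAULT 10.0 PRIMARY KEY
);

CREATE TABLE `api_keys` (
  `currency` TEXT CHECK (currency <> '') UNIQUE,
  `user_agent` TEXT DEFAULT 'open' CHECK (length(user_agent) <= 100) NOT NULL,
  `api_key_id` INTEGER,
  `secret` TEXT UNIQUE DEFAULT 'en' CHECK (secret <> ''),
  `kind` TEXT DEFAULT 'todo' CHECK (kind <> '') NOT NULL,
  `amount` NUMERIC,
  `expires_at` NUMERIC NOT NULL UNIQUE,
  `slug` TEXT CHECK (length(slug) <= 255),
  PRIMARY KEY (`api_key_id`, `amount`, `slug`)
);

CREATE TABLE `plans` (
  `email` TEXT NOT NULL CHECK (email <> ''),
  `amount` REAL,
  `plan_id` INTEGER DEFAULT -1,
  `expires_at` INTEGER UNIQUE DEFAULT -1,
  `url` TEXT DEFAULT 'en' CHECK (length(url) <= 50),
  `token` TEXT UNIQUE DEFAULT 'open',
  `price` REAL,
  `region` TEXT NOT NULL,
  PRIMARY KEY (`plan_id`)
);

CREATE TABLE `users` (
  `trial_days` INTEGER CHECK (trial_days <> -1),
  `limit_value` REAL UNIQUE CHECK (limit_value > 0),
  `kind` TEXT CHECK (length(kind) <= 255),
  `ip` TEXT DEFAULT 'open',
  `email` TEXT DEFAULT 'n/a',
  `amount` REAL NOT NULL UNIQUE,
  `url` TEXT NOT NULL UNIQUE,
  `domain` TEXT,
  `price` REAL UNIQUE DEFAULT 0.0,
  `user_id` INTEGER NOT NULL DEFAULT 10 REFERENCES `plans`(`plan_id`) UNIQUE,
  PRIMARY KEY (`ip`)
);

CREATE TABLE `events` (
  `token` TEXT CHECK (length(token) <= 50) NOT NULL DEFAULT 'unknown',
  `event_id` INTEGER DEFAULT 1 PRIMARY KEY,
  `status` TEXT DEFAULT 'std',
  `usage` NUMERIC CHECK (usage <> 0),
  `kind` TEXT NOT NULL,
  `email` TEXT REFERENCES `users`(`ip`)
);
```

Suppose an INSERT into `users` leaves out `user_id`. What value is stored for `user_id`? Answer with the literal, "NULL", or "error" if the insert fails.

10

user_id has an explicit DEFAULT 10.
When the column is omitted from an INSERT, that default is used.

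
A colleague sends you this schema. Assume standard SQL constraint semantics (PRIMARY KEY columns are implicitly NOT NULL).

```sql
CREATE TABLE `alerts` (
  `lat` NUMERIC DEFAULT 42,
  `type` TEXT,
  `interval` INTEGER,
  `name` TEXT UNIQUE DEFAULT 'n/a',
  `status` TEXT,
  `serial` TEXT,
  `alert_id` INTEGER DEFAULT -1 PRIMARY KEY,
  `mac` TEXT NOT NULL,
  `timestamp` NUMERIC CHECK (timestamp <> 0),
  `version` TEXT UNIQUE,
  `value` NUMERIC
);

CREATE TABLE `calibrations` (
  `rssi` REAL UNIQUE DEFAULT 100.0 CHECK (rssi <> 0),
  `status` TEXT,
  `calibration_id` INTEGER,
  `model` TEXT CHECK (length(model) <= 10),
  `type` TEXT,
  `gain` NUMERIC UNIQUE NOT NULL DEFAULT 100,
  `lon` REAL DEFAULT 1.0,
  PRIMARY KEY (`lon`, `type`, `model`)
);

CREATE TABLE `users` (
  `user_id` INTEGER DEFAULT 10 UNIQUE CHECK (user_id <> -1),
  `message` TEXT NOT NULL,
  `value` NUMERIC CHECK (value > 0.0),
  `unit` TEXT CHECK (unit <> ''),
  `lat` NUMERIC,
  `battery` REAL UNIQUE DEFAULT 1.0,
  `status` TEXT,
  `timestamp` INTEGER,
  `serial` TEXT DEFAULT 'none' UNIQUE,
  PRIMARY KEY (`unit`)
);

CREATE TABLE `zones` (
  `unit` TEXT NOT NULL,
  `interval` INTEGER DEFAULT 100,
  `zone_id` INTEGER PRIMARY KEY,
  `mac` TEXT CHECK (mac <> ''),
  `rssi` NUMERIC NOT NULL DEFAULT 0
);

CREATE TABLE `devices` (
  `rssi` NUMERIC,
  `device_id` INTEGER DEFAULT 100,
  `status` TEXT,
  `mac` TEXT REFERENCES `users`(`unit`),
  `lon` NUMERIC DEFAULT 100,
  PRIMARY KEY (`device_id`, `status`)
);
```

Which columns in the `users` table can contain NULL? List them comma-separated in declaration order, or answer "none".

user_id, value, lat, battery, status, timestamp, serial

- user_id: CHECK does not forbid NULL (a CHECK constraint passes when its expression is NULL) → nullable.
- message: declared NOT NULL → not nullable.
- value: CHECK does not forbid NULL (a CHECK constraint passes when its expression is NULL) → nullable.
- unit: part of the PRIMARY KEY, which implies NOT NULL → not nullable.
- lat: no NOT NULL constraint applies → nullable.
- battery: UNIQUE does not imply NOT NULL → nullable.
- status: no NOT NULL constraint applies → nullable.
- timestamp: no NOT NULL constraint applies → nullable.
- serial: UNIQUE does not imply NOT NULL → nullable.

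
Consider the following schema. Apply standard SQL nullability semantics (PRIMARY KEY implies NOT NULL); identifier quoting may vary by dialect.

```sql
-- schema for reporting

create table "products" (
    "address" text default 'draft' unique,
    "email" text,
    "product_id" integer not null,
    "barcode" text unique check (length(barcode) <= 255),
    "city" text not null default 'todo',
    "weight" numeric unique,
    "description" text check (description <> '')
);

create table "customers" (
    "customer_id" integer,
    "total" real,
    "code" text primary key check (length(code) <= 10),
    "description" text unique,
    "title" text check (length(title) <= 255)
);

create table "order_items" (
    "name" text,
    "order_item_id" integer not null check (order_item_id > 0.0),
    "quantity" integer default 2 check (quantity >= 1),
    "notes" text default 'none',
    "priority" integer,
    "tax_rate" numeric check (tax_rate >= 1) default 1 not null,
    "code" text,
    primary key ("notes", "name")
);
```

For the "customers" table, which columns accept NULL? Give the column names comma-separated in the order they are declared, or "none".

customer_id, total, description, title

- customer_id: no NOT NULL constraint applies → nullable.
- total: no NOT NULL constraint applies → nullable.
- code: part of the PRIMARY KEY, which implies NOT NULL → not nullable.
- description: UNIQUE does not imply NOT NULL → nullable.
- title: CHECK does not forbid NULL (a CHECK constraint passes when its expression is NULL) → nullable.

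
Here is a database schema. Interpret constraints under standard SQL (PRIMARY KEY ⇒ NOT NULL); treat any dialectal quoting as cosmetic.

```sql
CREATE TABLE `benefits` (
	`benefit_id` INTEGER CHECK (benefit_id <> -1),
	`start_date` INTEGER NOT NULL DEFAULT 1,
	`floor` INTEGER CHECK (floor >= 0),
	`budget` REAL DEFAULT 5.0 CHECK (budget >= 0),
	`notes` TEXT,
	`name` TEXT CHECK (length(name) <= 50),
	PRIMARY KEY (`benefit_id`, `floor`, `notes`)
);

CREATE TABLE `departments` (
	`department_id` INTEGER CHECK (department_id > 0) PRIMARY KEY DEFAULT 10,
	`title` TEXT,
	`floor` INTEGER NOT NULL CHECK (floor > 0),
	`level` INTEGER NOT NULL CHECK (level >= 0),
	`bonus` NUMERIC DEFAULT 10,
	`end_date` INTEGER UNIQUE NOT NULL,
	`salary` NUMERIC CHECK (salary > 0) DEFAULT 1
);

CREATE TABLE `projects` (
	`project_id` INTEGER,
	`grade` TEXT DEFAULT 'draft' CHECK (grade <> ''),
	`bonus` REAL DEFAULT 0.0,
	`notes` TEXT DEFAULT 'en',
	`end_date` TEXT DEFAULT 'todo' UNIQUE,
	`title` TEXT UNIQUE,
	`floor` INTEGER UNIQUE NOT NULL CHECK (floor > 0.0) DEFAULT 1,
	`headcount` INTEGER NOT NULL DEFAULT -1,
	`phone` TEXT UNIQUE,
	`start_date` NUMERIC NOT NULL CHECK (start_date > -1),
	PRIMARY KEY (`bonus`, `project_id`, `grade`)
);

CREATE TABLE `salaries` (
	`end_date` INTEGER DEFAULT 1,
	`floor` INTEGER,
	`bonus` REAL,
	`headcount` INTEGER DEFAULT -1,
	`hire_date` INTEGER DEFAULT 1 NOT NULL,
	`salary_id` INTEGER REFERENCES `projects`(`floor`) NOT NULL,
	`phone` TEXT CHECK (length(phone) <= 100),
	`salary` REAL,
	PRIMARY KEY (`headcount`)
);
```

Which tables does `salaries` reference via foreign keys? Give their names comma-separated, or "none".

projects

- salary_id REFERENCES projects(floor).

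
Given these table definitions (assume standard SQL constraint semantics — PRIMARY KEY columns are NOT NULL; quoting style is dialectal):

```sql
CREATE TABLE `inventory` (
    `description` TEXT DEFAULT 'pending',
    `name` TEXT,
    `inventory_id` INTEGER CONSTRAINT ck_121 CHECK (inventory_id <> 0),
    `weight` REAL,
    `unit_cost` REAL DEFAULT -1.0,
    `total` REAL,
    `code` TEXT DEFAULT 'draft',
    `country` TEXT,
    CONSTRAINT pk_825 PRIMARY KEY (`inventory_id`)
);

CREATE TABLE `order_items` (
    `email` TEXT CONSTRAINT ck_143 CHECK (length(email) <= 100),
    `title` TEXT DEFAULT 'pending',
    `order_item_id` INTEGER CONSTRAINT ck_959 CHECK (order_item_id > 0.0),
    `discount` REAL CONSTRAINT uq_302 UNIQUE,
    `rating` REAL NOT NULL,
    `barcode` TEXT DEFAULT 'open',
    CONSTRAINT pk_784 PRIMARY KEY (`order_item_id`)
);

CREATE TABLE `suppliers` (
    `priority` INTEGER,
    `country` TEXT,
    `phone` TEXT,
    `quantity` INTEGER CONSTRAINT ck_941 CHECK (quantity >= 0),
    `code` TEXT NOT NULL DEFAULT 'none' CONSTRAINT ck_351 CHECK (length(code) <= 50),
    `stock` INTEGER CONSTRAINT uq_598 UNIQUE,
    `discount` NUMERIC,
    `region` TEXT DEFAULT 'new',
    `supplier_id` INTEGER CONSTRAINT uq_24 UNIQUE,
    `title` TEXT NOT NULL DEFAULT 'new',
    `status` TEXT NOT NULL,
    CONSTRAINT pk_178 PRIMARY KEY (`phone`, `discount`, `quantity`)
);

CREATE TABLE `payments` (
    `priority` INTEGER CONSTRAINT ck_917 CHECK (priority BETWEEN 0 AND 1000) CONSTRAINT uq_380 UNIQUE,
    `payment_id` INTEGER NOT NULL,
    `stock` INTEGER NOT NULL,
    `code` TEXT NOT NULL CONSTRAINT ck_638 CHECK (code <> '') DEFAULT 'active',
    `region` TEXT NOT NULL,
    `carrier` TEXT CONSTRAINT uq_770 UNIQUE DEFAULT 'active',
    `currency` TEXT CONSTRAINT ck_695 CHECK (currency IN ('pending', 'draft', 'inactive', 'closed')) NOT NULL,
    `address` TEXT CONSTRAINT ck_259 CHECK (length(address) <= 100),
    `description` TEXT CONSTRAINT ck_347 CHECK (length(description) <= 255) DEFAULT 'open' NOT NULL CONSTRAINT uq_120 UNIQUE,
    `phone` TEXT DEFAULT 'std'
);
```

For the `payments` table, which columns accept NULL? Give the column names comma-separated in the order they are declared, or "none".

- priority: CHECK does not forbid NULL (a CHECK constraint passes when its expression is NULL) → nullable.
- payment_id: declared NOT NULL → not nullable.
- stock: declared NOT NULL → not nullable.
- code: declared NOT NULL → not nullable.
- region: declared NOT NULL → not nullable.
- carrier: UNIQUE does not imply NOT NULL → nullable.
- currency: declared NOT NULL → not nullable.
- address: CHECK does not forbid NULL (a CHECK constraint passes when its expression is NULL) → nullable.
- description: declared NOT NULL → not nullable.
- phone: DEFAULT only fills an omitted column; an explicit NULL is still allowed → nullable.

priority, carrier, address, phone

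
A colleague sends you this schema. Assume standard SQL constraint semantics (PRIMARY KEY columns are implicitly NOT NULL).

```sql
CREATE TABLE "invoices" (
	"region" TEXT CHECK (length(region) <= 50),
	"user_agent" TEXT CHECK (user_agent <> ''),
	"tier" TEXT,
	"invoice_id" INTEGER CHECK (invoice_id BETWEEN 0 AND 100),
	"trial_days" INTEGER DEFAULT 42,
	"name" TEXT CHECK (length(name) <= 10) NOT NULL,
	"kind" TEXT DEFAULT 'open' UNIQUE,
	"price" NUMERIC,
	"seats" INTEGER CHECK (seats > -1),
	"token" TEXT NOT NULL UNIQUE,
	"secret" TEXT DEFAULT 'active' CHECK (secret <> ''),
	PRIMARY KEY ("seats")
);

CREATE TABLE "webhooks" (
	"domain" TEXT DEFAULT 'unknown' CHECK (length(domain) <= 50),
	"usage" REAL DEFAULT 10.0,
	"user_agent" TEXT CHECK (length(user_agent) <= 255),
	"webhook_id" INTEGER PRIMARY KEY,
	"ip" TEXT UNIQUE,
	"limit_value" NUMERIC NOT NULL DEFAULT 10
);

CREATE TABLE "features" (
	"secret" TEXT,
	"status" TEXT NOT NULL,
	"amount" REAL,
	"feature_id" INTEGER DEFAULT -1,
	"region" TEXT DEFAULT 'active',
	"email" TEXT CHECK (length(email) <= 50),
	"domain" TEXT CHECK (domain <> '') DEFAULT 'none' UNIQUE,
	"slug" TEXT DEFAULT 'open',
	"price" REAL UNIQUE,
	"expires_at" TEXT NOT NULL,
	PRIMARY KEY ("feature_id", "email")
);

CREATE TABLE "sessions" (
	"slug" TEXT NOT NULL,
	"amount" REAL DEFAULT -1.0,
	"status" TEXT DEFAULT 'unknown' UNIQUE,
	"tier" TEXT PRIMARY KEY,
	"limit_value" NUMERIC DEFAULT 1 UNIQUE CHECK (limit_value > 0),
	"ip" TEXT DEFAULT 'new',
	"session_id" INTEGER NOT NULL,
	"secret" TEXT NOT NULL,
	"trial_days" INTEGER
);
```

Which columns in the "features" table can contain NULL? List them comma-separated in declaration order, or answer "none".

secret, amount, region, domain, slug, price

- secret: no NOT NULL constraint applies → nullable.
- status: declared NOT NULL → not nullable.
- amount: no NOT NULL constraint applies → nullable.
- feature_id: part of the PRIMARY KEY, which implies NOT NULL → not nullable.
- region: DEFAULT only fills an omitted column; an explicit NULL is still allowed → nullable.
- email: part of the PRIMARY KEY, which implies NOT NULL → not nullable.
- domain: CHECK does not forbid NULL (a CHECK constraint passes when its expression is NULL) → nullable.
- slug: DEFAULT only fills an omitted column; an explicit NULL is still allowed → nullable.
- price: UNIQUE does not imply NOT NULL → nullable.
- expires_at: declared NOT NULL → not nullable.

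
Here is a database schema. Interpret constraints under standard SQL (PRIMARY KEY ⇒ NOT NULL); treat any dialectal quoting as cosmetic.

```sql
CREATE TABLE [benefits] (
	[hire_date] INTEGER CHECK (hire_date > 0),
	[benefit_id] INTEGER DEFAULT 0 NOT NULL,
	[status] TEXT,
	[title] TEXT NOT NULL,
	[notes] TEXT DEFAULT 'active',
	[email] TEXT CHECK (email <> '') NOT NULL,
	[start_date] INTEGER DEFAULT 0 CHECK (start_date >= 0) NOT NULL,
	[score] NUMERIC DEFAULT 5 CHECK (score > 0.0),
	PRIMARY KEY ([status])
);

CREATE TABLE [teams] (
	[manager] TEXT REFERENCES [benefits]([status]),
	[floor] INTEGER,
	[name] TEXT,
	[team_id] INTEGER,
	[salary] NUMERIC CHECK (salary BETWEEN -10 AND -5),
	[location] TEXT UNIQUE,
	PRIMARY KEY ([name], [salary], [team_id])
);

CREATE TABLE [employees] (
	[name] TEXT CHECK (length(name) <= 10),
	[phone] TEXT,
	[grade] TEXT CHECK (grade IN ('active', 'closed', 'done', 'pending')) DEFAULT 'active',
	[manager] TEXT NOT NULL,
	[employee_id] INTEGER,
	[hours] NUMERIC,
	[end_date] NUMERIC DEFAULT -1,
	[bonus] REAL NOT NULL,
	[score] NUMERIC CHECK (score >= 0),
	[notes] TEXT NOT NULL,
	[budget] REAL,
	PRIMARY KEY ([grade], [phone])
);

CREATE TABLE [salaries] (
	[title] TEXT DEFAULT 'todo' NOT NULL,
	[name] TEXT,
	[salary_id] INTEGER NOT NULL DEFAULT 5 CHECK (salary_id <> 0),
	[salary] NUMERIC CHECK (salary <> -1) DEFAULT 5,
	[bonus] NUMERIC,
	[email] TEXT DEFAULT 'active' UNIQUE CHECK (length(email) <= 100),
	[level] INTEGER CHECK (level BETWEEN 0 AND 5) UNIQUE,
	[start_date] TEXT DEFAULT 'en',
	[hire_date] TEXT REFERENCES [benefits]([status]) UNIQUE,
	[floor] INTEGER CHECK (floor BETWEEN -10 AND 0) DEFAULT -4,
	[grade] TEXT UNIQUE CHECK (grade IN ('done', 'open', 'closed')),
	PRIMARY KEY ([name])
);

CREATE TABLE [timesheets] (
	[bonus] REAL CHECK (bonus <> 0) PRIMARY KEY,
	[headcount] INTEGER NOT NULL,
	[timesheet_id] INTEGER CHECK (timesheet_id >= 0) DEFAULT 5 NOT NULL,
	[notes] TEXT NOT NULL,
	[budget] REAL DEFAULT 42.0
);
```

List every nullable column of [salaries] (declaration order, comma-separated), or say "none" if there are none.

- title: declared NOT NULL → not nullable.
- name: part of the PRIMARY KEY, which implies NOT NULL → not nullable.
- salary_id: declared NOT NULL → not nullable.
- salary: CHECK does not forbid NULL (a CHECK constraint passes when its expression is NULL) → nullable.
- bonus: no NOT NULL constraint applies → nullable.
- email: CHECK does not forbid NULL (a CHECK constraint passes when its expression is NULL) → nullable.
- level: CHECK does not forbid NULL (a CHECK constraint passes when its expression is NULL) → nullable.
- start_date: DEFAULT only fills an omitted column; an explicit NULL is still allowed → nullable.
- hire_date: a foreign key column may be NULL unless separately constrained → nullable.
- floor: CHECK does not forbid NULL (a CHECK constraint passes when its expression is NULL) → nullable.
- grade: CHECK does not forbid NULL (a CHECK constraint passes when its expression is NULL) → nullable.

salary, bonus, email, level, start_date, hire_date, floor, grade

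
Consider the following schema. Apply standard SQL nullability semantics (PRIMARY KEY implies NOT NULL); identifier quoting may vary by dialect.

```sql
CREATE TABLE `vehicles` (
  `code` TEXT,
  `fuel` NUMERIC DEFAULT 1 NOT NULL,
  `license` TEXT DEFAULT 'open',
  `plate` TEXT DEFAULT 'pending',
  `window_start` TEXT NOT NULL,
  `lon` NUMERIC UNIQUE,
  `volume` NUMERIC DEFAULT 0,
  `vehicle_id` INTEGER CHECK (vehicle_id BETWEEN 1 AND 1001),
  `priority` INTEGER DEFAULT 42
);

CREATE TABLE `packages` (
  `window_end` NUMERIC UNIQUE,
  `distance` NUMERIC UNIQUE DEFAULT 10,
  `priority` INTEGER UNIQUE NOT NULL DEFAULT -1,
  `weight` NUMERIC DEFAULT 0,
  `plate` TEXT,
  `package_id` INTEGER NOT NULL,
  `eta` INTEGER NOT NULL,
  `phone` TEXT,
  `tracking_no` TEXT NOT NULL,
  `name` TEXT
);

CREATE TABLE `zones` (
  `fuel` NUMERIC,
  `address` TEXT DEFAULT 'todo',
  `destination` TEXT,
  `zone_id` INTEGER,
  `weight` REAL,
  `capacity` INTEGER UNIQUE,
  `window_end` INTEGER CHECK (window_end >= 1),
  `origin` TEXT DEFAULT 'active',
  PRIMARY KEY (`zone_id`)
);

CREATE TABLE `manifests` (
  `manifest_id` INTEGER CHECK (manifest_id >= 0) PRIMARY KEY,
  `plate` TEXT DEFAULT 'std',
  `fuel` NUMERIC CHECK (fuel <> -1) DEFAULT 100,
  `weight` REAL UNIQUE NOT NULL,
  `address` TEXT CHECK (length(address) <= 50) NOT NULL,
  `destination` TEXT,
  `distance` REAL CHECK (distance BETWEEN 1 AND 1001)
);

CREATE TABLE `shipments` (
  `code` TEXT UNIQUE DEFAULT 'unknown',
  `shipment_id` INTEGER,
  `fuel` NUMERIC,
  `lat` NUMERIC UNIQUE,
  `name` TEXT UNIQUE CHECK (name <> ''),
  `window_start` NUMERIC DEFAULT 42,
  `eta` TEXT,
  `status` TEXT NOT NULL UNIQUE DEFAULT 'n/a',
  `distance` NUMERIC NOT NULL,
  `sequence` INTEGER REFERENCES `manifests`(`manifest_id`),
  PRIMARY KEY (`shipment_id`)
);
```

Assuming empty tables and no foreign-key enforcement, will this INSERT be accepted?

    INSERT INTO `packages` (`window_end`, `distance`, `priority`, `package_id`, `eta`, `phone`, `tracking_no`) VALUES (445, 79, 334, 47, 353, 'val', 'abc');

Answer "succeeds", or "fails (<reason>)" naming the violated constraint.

succeeds

NOT NULL columns: eta is supplied; package_id is supplied; priority is supplied; tracking_no is supplied.
No constraint is violated.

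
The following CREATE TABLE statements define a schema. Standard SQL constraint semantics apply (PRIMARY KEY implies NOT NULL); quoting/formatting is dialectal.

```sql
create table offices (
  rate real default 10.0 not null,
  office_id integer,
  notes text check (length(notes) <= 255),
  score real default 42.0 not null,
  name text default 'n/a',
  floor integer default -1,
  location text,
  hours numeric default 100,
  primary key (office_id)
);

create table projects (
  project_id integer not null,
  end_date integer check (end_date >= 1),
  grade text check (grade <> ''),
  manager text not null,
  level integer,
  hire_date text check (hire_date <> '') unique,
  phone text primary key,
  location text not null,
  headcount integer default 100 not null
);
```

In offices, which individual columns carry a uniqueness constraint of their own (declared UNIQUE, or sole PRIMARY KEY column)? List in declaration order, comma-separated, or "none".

office_id

- rate: no UNIQUE or single-column PK constraint.
- office_id: single-column PRIMARY KEY → unique.
- notes: no UNIQUE or single-column PK constraint.
- score: no UNIQUE or single-column PK constraint.
- name: no UNIQUE or single-column PK constraint.
- floor: no UNIQUE or single-column PK constraint.
- location: no UNIQUE or single-column PK constraint.
- hours: no UNIQUE or single-column PK constraint.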